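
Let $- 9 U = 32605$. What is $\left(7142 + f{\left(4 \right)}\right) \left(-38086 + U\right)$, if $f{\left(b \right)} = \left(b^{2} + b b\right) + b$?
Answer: $- \frac{2694470462}{9} \approx -2.9939 \cdot 10^{8}$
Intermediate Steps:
$U = - \frac{32605}{9}$ ($U = \left(- \frac{1}{9}\right) 32605 = - \frac{32605}{9} \approx -3622.8$)
$f{\left(b \right)} = b + 2 b^{2}$ ($f{\left(b \right)} = \left(b^{2} + b^{2}\right) + b = 2 b^{2} + b = b + 2 b^{2}$)
$\left(7142 + f{\left(4 \right)}\right) \left(-38086 + U\right) = \left(7142 + 4 \left(1 + 2 \cdot 4\right)\right) \left(-38086 - \frac{32605}{9}\right) = \left(7142 + 4 \left(1 + 8\right)\right) \left(- \frac{375379}{9}\right) = \left(7142 + 4 \cdot 9\right) \left(- \frac{375379}{9}\right) = \left(7142 + 36\right) \left(- \frac{375379}{9}\right) = 7178 \left(- \frac{375379}{9}\right) = - \frac{2694470462}{9}$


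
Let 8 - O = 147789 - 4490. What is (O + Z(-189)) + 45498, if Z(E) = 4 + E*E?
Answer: -62068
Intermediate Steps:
Z(E) = 4 + E²
O = -143291 (O = 8 - (147789 - 4490) = 8 - 1*143299 = 8 - 143299 = -143291)
(O + Z(-189)) + 45498 = (-143291 + (4 + (-189)²)) + 45498 = (-143291 + (4 + 35721)) + 45498 = (-143291 + 35725) + 45498 = -107566 + 45498 = -62068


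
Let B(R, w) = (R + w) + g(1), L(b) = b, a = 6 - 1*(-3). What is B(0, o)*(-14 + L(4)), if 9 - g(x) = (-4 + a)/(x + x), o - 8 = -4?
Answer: -105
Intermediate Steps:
o = 4 (o = 8 - 4 = 4)
a = 9 (a = 6 + 3 = 9)
g(x) = 9 - 5/(2*x) (g(x) = 9 - (-4 + 9)/(x + x) = 9 - 5/(2*x))
B(R, w) = 13/2 + R + w (B(R, w) = (R + w) + (9 - 5/2/1) = (R + w) + (9 - 5/2*1) = (R + w) + (9 - 5/2) = (R + w) + 13/2 = 13/2 + R + w)
B(0, o)*(-14 + L(4)) = (13/2 + 0 + 4)*(-14 + 4) = (21/2)*(-10) = -105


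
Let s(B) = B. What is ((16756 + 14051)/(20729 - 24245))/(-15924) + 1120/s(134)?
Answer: 3483975901/416805392 ≈ 8.3588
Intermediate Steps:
((16756 + 14051)/(20729 - 24245))/(-15924) + 1120/s(134) = ((16756 + 14051)/(20729 - 24245))/(-15924) + 1120/134 = (30807/(-3516))*(-1/15924) + 1120*(1/134) = (30807*(-1/3516))*(-1/15924) + 560/67 = -10269/1172*(-1/15924) + 560/67 = 3423/6220976 + 560/67 = 3483975901/416805392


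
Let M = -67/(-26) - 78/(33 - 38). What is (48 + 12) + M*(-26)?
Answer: -2063/5 ≈ -412.60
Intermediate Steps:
M = 2363/130 (M = -67*(-1/26) - 78/(-5) = 67/26 - 78*(-⅕) = 67/26 + 78/5 = 2363/130 ≈ 18.177)
(48 + 12) + M*(-26) = (48 + 12) + (2363/130)*(-26) = 60 - 2363/5 = -2063/5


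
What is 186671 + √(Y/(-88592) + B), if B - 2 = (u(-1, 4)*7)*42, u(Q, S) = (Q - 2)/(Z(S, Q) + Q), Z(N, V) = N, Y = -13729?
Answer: 186671 + I*√2921630255/3164 ≈ 1.8667e+5 + 17.083*I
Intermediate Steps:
u(Q, S) = (-2 + Q)/(Q + S) (u(Q, S) = (Q - 2)/(S + Q) = (-2 + Q)/(Q + S))
B = -292 (B = 2 + (((-2 - 1)/(-1 + 4))*7)*42 = 2 + ((-3/3)*7)*42 = 2 + (((⅓)*(-3))*7)*42 = 2 - 1*7*42 = 2 - 7*42 = 2 - 294 = -292)
186671 + √(Y/(-88592) + B) = 186671 + √(-13729/(-88592) - 292) = 186671 + √(-13729*(-1/88592) - 292) = 186671 + √(13729/88592 - 292) = 186671 + √(-25855135/88592) = 186671 + I*√2921630255/3164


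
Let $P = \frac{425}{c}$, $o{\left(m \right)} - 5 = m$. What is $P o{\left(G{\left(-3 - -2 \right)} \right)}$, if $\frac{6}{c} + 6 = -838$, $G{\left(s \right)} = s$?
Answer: $- \frac{717400}{3} \approx -2.3913 \cdot 10^{5}$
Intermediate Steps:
$o{\left(m \right)} = 5 + m$
$c = - \frac{3}{422}$ ($c = \frac{6}{-6 - 838} = \frac{6}{-844} = 6 \left(- \frac{1}{844}\right) = - \frac{3}{422} \approx -0.007109$)
$P = - \frac{179350}{3}$ ($P = \frac{425}{- \frac{3}{422}} = 425 \left(- \frac{422}{3}\right) = - \frac{179350}{3} \approx -59783.0$)
$P o{\left(G{\left(-3 - -2 \right)} \right)} = - \frac{179350 \left(5 - 1\right)}{3} = \left(- \frac{179350}{3}\right) 4 = - \frac{717400}{3}$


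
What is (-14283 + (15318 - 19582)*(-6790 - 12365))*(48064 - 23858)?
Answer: 1976725791222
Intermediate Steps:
(-14283 + (15318 - 19582)*(-6790 - 12365))*(48064 - 23858) = (-14283 - 4264*(-19155))*24206 = (-14283 + 81676920)*24206 = 81662637*24206 = 1976725791222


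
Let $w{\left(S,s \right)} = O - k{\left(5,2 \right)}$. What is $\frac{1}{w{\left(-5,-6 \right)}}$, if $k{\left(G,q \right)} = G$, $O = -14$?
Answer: $- \frac{1}{19} \approx -0.052632$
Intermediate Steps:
$w{\left(S,s \right)} = -19$ ($w{\left(S,s \right)} = -14 - 5 = -19$)
$\frac{1}{w{\left(-5,-6 \right)}} = \frac{1}{-19} = - \frac{1}{19}$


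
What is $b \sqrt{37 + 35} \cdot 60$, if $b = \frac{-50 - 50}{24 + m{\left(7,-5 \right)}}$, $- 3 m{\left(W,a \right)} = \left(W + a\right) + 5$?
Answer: $- \frac{21600 \sqrt{2}}{13} \approx -2349.8$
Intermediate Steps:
$m{\left(W,a \right)} = - \frac{5}{3} - \frac{W}{3} - \frac{a}{3}$ ($m{\left(W,a \right)} = - \frac{\left(W + a\right) + 5}{3} = - \frac{5 + W + a}{3} = - \frac{5}{3} - \frac{W}{3} - \frac{a}{3}$)
$b = - \frac{60}{13}$ ($b = \frac{-50 - 50}{24 - \frac{7}{3}} = - \frac{100}{24 - \frac{7}{3}} = - \frac{100}{\frac{65}{3}} = \left(-100\right) \frac{3}{65} = - \frac{60}{13} \approx -4.6154$)
$b \sqrt{37 + 35} \cdot 60 = - \frac{60 \sqrt{37 + 35}}{13} \cdot 60 = - \frac{60 \sqrt{72}}{13} \cdot 60 = - \frac{60 \cdot 6 \sqrt{2}}{13} \cdot 60 = - \frac{360 \sqrt{2}}{13} \cdot 60 = - \frac{21600 \sqrt{2}}{13}$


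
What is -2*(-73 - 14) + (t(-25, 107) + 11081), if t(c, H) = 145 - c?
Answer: 11425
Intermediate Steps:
-2*(-73 - 14) + (t(-25, 107) + 11081) = -2*(-73 - 14) + ((145 - 1*(-25)) + 11081) = -2*(-87) + ((145 + 25) + 11081) = 174 + (170 + 11081) = 174 + 11251 = 11425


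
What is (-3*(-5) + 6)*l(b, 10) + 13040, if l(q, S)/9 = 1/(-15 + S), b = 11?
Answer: 65011/5 ≈ 13002.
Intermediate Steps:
l(q, S) = 9/(-15 + S)
(-3*(-5) + 6)*l(b, 10) + 13040 = (-3*(-5) + 6)*(9/(-15 + 10)) + 13040 = (15 + 6)*(9/(-5)) + 13040 = 21*(9*(-1/5)) + 13040 = 21*(-9/5) + 13040 = -189/5 + 13040 = 65011/5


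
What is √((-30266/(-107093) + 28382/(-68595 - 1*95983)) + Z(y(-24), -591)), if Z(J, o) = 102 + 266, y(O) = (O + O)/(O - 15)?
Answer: √28587984907605432715819/8812575877 ≈ 19.186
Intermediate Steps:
y(O) = 2*O/(-15 + O) (y(O) = (2*O)/(-15 + O) = 2*O/(-15 + O))
Z(J, o) = 368
√((-30266/(-107093) + 28382/(-68595 - 1*95983)) + Z(y(-24), -591)) = √((-30266/(-107093) + 28382/(-68595 - 1*95983)) + 368) = √((-30266*(-1/107093) + 28382/(-68595 - 95983)) + 368) = √((30266/107093 + 28382/(-164578)) + 368) = √((30266/107093 + 28382*(-1/164578)) + 368) = √((30266/107093 - 14191/82289) + 368) = √(970802111/8812575877 + 368) = √(3243998724847/8812575877) = √28587984907605432715819/8812575877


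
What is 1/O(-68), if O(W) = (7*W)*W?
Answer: 1/32368 ≈ 3.0895e-5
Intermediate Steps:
O(W) = 7*W²
1/O(-68) = 1/(7*(-68)²) = 1/(7*4624) = 1/32368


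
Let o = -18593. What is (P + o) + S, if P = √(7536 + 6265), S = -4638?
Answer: -23231 + √13801 ≈ -23114.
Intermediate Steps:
P = √13801 ≈ 117.48
(P + o) + S = (√13801 - 18593) - 4638 = (-18593 + √13801) - 4638 = -23231 + √13801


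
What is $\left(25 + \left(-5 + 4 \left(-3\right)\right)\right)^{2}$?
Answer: $64$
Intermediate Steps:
$\left(25 + \left(-5 + 4 \left(-3\right)\right)\right)^{2} = \left(25 - 17\right)^{2} = 8^{2} = 64$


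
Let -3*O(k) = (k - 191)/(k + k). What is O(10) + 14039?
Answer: 842521/60 ≈ 14042.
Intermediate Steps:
O(k) = -(-191 + k)/(6*k) (O(k) = -(k - 191)/(3*(k + k)) = -(-191 + k)/(3*(2*k)) = -(-191 + k)*1/(2*k)/3 = -(-191 + k)/(6*k))
O(10) + 14039 = (⅙)*(191 - 1*10)/10 + 14039 = (⅙)*(⅒)*(191 - 10) + 14039 = (⅙)*(⅒)*181 + 14039 = 181/60 + 14039 = 842521/60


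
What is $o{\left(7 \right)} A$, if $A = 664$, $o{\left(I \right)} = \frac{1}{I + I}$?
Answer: $\frac{332}{7} \approx 47.429$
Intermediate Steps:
$o{\left(I \right)} = \frac{1}{2 I}$
$o{\left(7 \right)} A = \frac{1}{2 \cdot 7} \cdot 664 = \frac{1}{2} \cdot \frac{1}{7} \cdot 664 = \frac{1}{14} \cdot 664 = \frac{332}{7}$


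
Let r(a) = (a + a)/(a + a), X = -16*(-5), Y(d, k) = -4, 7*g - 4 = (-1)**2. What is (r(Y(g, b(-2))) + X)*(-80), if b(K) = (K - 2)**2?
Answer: -6480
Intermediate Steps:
b(K) = (-2 + K)**2
g = 5/7 (g = 4/7 + (1/7)*(-1)**2 = 4/7 + (1/7)*1 = 4/7 + 1/7 = 5/7 ≈ 0.71429)
X = 80
r(a) = 1 (r(a) = (2*a)/((2*a)) = (2*a)*(1/(2*a)) = 1)
(r(Y(g, b(-2))) + X)*(-80) = (1 + 80)*(-80) = 81*(-80) = -6480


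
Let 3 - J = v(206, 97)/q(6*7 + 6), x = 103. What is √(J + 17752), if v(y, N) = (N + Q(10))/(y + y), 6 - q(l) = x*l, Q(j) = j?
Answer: √18372036089157618/1017228 ≈ 133.25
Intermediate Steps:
q(l) = 6 - 103*l
v(y, N) = (10 + N)/(2*y) (v(y, N) = (N + 10)/(y + y) = (10 + N)/((2*y)) = (10 + N)*(1/(2*y)) = (10 + N)/(2*y))
J = 6103475/2034456 (J = 3 - (½)*(10 + 97)/206/(6 - 103*(6*7 + 6)) = 3 - (½)*(1/206)*107/(6 - 103*(42 + 6)) = 3 - 107/(412*(6 - 103*48)) = 3 - 107/(412*(6 - 4944)) = 3 - 107/(412*(-4938)) = 3 - 107*(-1)/(412*4938) = 3 - 1*(-107/2034456) = 3 + 107/2034456 = 6103475/2034456 ≈ 3.0001)
√(J + 17752) = √(6103475/2034456 + 17752) = √(36121766387/2034456) = √18372036089157618/1017228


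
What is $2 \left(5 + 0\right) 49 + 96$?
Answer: $586$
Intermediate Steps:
$2 \left(5 + 0\right) 49 + 96 = 2 \cdot 5 \cdot 49 + 96 = 10 \cdot 49 + 96 = 490 + 96 = 586$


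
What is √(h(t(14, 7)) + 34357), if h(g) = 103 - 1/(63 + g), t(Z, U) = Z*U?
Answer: 3*√99248611/161 ≈ 185.63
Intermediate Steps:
t(Z, U) = U*Z
√(h(t(14, 7)) + 34357) = √((6488 + 103*(7*14))/(63 + 7*14) + 34357) = √((6488 + 103*98)/(63 + 98) + 34357) = √((6488 + 10094)/161 + 34357) = √((1/161)*16582 + 34357) = √(16582/161 + 34357) = √(5548059/161) = 3*√99248611/161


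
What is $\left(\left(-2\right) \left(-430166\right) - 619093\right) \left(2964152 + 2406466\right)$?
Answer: $1295602515702$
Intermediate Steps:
$\left(\left(-2\right) \left(-430166\right) - 619093\right) \left(2964152 + 2406466\right) = \left(860332 - 619093\right) 5370618 = 241239 \cdot 5370618 = 1295602515702$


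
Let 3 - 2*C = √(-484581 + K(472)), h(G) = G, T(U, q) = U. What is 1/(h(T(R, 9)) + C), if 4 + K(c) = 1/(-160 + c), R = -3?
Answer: -1872/151193327 + 4*I*√11792860482/151193327 ≈ -1.2381e-5 + 0.002873*I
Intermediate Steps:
K(c) = -4 + 1/(-160 + c)
C = 3/2 - I*√11792860482/312 (C = 3/2 - √(-484581 + (641 - 4*472)/(-160 + 472))/2 = 3/2 - √(-484581 + (641 - 1888)/312)/2 = 3/2 - √(-484581 + (1/312)*(-1247))/2 = 3/2 - √(-484581 - 1247/312)/2 = 3/2 - I*√11792860482/312 ≈ 1.5 - 348.06*I)
1/(h(T(R, 9)) + C) = 1/(-3 + (3/2 - I*√11792860482/312)) = 1/(-3/2 - I*√11792860482/312)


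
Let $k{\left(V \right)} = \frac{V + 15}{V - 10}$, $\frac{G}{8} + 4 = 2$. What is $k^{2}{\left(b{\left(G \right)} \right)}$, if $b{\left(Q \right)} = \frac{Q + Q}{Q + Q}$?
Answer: $\frac{256}{81} \approx 3.1605$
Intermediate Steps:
$G = -16$ ($G = -32 + 8 \cdot 2 = -32 + 16 = -16$)
$b{\left(Q \right)} = 1$ ($b{\left(Q \right)} = \frac{2 Q}{2 Q} = 2 Q \frac{1}{2 Q} = 1$)
$k{\left(V \right)} = \frac{15 + V}{-10 + V}$
$k^{2}{\left(b{\left(G \right)} \right)} = \left(\frac{15 + 1}{-10 + 1}\right)^{2} = \left(\frac{1}{-9} \cdot 16\right)^{2} = \left(\left(- \frac{1}{9}\right) 16\right)^{2} = \left(- \frac{16}{9}\right)^{2} = \frac{256}{81}$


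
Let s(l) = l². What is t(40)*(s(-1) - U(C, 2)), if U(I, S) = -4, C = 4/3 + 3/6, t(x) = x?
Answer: 200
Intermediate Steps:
C = 11/6 (C = 4*(⅓) + 3*(⅙) = 4/3 + ½ = 11/6 ≈ 1.8333)
t(40)*(s(-1) - U(C, 2)) = 40*((-1)² - 1*(-4)) = 40*(1 + 4) = 40*5 = 200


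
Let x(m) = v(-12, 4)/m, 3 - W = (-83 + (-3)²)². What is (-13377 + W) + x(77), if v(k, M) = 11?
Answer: -131949/7 ≈ -18850.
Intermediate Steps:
W = -5473 (W = 3 - (-83 + (-3)²)² = 3 - (-83 + 9)² = 3 - 1*(-74)² = 3 - 1*5476 = 3 - 5476 = -5473)
x(m) = 11/m
(-13377 + W) + x(77) = (-13377 - 5473) + 11/77 = -18850 + 11*(1/77) = -18850 + ⅐ = -131949/7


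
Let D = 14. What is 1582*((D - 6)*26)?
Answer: 329056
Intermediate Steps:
1582*((D - 6)*26) = 1582*((14 - 6)*26) = 1582*(8*26) = 1582*208 = 329056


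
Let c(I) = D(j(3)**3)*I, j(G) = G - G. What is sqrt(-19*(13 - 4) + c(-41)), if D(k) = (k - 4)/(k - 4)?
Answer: 2*I*sqrt(53) ≈ 14.56*I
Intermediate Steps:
j(G) = 0
D(k) = 1 (D(k) = (-4 + k)/(-4 + k) = 1)
c(I) = I (c(I) = 1*I = I)
sqrt(-19*(13 - 4) + c(-41)) = sqrt(-19*(13 - 4) - 41) = sqrt(-19*9 - 41) = sqrt(-171 - 41) = sqrt(-212) = 2*I*sqrt(53)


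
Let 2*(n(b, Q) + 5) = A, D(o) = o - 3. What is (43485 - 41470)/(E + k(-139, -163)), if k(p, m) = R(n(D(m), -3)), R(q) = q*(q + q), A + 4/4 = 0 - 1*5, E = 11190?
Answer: 2015/11318 ≈ 0.17804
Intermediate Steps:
A = -6 (A = -1 + (0 - 1*5) = -1 + (0 - 5) = -1 - 5 = -6)
D(o) = -3 + o
n(b, Q) = -8 (n(b, Q) = -5 + (1/2)*(-6) = -5 - 3 = -8)
R(q) = 2*q**2 (R(q) = q*(2*q) = 2*q**2)
k(p, m) = 128 (k(p, m) = 2*(-8)**2 = 2*64 = 128)
(43485 - 41470)/(E + k(-139, -163)) = (43485 - 41470)/(11190 + 128) = 2015/11318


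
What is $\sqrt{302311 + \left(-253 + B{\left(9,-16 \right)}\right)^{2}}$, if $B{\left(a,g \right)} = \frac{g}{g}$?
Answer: $\sqrt{365815} \approx 604.83$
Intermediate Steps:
$B{\left(a,g \right)} = 1$
$\sqrt{302311 + \left(-253 + B{\left(9,-16 \right)}\right)^{2}} = \sqrt{302311 + \left(-253 + 1\right)^{2}} = \sqrt{302311 + \left(-252\right)^{2}} = \sqrt{302311 + 63504} = \sqrt{365815}$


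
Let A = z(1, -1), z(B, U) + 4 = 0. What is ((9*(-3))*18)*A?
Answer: 1944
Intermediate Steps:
z(B, U) = -4 (z(B, U) = -4 + 0 = -4)
A = -4
((9*(-3))*18)*A = ((9*(-3))*18)*(-4) = -27*18*(-4) = -486*(-4) = 1944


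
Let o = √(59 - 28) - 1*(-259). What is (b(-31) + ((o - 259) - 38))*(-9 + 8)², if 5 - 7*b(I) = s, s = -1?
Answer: -260/7 + √31 ≈ -31.575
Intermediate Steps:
b(I) = 6/7 (b(I) = 5/7 - ⅐*(-1) = 5/7 + ⅐ = 6/7)
o = 259 + √31 (o = √31 + 259 = 259 + √31 ≈ 264.57)
(b(-31) + ((o - 259) - 38))*(-9 + 8)² = (6/7 + (((259 + √31) - 259) - 38))*(-9 + 8)² = (6/7 + (√31 - 38))*(-1)² = (6/7 + (-38 + √31))*1 = (-260/7 + √31)*1 = -260/7 + √31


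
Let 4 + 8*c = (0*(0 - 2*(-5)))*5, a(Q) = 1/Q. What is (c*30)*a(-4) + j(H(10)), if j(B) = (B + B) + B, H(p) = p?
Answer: 135/4 ≈ 33.750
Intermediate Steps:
c = -1/2 (c = -1/2 + ((0*(0 - 2*(-5)))*5)/8 = -1/2 + ((0*(0 + 10))*5)/8 = -1/2 + ((0*10)*5)/8 = -1/2 + (0*5)/8 = -1/2 + (1/8)*0 = -1/2 + 0 = -1/2 ≈ -0.50000)
j(B) = 3*B (j(B) = 2*B + B = 3*B)
(c*30)*a(-4) + j(H(10)) = -1/2*30/(-4) + 3*10 = -15*(-1/4) + 30 = 15/4 + 30 = 135/4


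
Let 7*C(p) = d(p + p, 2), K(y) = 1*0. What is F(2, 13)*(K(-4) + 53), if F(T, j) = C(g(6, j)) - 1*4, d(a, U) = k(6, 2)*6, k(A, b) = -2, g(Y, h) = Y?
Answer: -2120/7 ≈ -302.86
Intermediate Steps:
K(y) = 0
d(a, U) = -12 (d(a, U) = -2*6 = -12)
C(p) = -12/7 (C(p) = (⅐)*(-12) = -12/7)
F(T, j) = -40/7 (F(T, j) = -12/7 - 1*4 = -12/7 - 4 = -40/7)
F(2, 13)*(K(-4) + 53) = -40*(0 + 53)/7 = -40/7*53 = -2120/7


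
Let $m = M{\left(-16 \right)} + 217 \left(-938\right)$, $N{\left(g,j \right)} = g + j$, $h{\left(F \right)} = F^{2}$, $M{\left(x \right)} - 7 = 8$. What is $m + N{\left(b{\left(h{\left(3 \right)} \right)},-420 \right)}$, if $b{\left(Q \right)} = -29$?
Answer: $-203980$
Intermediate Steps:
$M{\left(x \right)} = 15$ ($M{\left(x \right)} = 7 + 8 = 15$)
$m = -203531$ ($m = 15 + 217 \left(-938\right) = 15 - 203546 = -203531$)
$m + N{\left(b{\left(h{\left(3 \right)} \right)},-420 \right)} = -203531 - 449 = -203980$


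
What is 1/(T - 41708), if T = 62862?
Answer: 1/21154 ≈ 4.7272e-5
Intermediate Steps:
1/(T - 41708) = 1/(62862 - 41708) = 1/21154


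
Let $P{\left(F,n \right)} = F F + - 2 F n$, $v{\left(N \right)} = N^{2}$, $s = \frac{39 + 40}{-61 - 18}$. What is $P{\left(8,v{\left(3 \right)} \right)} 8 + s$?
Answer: $-641$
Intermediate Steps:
$s = -1$ ($s = \frac{79}{-79} = 79 \left(- \frac{1}{79}\right) = -1$)
$P{\left(F,n \right)} = F^{2} - 2 F n$
$P{\left(8,v{\left(3 \right)} \right)} 8 + s = 8 \left(8 - 2 \cdot 3^{2}\right) 8 - 1 = 8 \left(8 - 18\right) 8 - 1 = 8 \left(-10\right) 8 - 1 = \left(-80\right) 8 - 1 = -640 - 1 = -641$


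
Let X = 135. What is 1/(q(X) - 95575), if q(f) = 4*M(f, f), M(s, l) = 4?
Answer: -1/95559 ≈ -1.0465e-5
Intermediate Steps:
q(f) = 16 (q(f) = 4*4 = 16)
1/(q(X) - 95575) = 1/(16 - 95575) = 1/(-95559) = -1/95559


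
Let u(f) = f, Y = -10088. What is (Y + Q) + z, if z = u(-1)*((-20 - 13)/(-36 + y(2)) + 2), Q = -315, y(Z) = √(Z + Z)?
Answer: -353803/34 ≈ -10406.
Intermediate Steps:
y(Z) = √2*√Z (y(Z) = √(2*Z) = √2*√Z)
z = -101/34 (z = -((-20 - 13)/(-36 + √2*√2) + 2) = -(-33/(-36 + 2) + 2) = -(-33/(-34) + 2) = -(-33*(-1/34) + 2) = -(33/34 + 2) = -1*101/34 = -101/34 ≈ -2.9706)
(Y + Q) + z = (-10088 - 315) - 101/34 = -10403 - 101/34 = -353803/34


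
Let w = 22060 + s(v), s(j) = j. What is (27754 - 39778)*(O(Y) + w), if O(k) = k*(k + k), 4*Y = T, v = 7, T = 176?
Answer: -311890536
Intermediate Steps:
Y = 44 (Y = (¼)*176 = 44)
O(k) = 2*k² (O(k) = k*(2*k) = 2*k²)
w = 22067 (w = 22060 + 7 = 22067)
(27754 - 39778)*(O(Y) + w) = (27754 - 39778)*(2*44² + 22067) = -12024*(2*1936 + 22067) = -12024*(3872 + 22067) = -12024*25939 = -311890536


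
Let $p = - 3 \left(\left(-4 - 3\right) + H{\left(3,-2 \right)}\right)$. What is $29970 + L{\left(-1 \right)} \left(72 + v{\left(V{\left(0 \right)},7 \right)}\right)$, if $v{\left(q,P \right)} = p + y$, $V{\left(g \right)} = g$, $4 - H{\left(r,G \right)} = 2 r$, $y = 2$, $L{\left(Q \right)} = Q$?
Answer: $29869$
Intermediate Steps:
$H{\left(r,G \right)} = 4 - 2 r$
$p = 27$ ($p = - 3 \left(\left(-4 - 3\right) + \left(4 - 6\right)\right) = - 3 \left(-7 + \left(4 - 6\right)\right) = - 3 \left(-7 - 2\right) = \left(-3\right) \left(-9\right) = 27$)
$v{\left(q,P \right)} = 29$ ($v{\left(q,P \right)} = 27 + 2 = 29$)
$29970 + L{\left(-1 \right)} \left(72 + v{\left(V{\left(0 \right)},7 \right)}\right) = 29970 - \left(72 + 29\right) = 29970 - 101 = 29869$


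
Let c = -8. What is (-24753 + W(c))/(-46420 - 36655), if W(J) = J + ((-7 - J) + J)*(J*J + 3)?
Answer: 5046/16615 ≈ 0.30370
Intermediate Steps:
W(J) = -21 + J - 7*J**2 (W(J) = J - 7*(J**2 + 3) = J - 7*(3 + J**2) = J + (-21 - 7*J**2) = -21 + J - 7*J**2)
(-24753 + W(c))/(-46420 - 36655) = (-24753 + (-21 - 8 - 7*(-8)**2))/(-46420 - 36655) = (-24753 + (-21 - 8 - 7*64))/(-83075) = (-24753 + (-21 - 8 - 448))*(-1/83075) = (-24753 - 477)*(-1/83075) = -25230*(-1/83075) = 5046/16615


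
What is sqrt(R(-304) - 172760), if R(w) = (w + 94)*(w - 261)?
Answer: I*sqrt(54110) ≈ 232.62*I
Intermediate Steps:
R(w) = (-261 + w)*(94 + w) (R(w) = (94 + w)*(-261 + w) = (-261 + w)*(94 + w))
sqrt(R(-304) - 172760) = sqrt((-24534 + (-304)**2 - 167*(-304)) - 172760) = sqrt((-24534 + 92416 + 50768) - 172760) = sqrt(118650 - 172760) = sqrt(-54110) = I*sqrt(54110)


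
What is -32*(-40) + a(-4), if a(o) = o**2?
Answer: 1296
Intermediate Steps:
-32*(-40) + a(-4) = -32*(-40) + (-4)**2 = 1280 + 16 = 1296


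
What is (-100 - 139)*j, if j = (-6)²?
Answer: -8604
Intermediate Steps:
j = 36
(-100 - 139)*j = (-100 - 139)*36 = -239*36 = -8604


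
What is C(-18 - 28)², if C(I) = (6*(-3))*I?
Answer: 685584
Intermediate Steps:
C(I) = -18*I
C(-18 - 28)² = (-18*(-18 - 28))² = (-18*(-46))² = 828² = 685584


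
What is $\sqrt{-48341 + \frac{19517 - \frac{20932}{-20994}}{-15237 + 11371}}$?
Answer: $\frac{i \sqrt{79618699286397424794}}{40581402} \approx 219.88 i$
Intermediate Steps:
$\sqrt{-48341 + \frac{19517 - \frac{20932}{-20994}}{-15237 + 11371}} = \sqrt{-48341 + \frac{19517 - - \frac{10466}{10497}}{-3866}} = \sqrt{-48341 + \left(19517 + \frac{10466}{10497}\right) \left(- \frac{1}{3866}\right)} = \sqrt{-48341 + \frac{204880415}{10497} \left(- \frac{1}{3866}\right)} = \sqrt{-48341 - \frac{204880415}{40581402}} = \sqrt{- \frac{1961950434497}{40581402}} = \frac{i \sqrt{79618699286397424794}}{40581402}$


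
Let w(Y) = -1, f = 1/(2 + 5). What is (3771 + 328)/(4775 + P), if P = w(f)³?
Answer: 4099/4774 ≈ 0.85861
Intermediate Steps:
f = ⅐ (f = 1/7 = ⅐ ≈ 0.14286)
P = -1 (P = (-1)³ = -1)
(3771 + 328)/(4775 + P) = (3771 + 328)/(4775 - 1) = 4099/4774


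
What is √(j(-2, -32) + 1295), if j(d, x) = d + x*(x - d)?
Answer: √2253 ≈ 47.466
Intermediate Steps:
√(j(-2, -32) + 1295) = √((-2 + (-32)² - 1*(-2)*(-32)) + 1295) = √((-2 + 1024 - 64) + 1295) = √(958 + 1295) = √2253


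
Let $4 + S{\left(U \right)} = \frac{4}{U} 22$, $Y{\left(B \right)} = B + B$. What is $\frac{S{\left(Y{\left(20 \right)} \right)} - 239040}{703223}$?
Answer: $- \frac{1195209}{3516115} \approx -0.33992$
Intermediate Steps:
$Y{\left(B \right)} = 2 B$
$S{\left(U \right)} = -4 + \frac{88}{U}$ ($S{\left(U \right)} = -4 + \frac{4}{U} 22 = -4 + \frac{88}{U}$)
$\frac{S{\left(Y{\left(20 \right)} \right)} - 239040}{703223} = \frac{\left(-4 + \frac{88}{2 \cdot 20}\right) - 239040}{703223} = \left(\left(-4 + \frac{88}{40}\right) - 239040\right) \frac{1}{703223} = \left(\left(-4 + 88 \cdot \frac{1}{40}\right) - 239040\right) \frac{1}{703223} = \left(\left(-4 + \frac{11}{5}\right) - 239040\right) \frac{1}{703223} = \left(- \frac{9}{5} - 239040\right) \frac{1}{703223} = \left(- \frac{1195209}{5}\right) \frac{1}{703223} = - \frac{1195209}{3516115}$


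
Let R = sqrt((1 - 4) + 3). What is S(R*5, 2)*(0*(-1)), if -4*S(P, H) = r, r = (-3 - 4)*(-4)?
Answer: 0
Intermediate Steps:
r = 28 (r = -7*(-4) = 28)
R = 0 (R = sqrt(-3 + 3) = sqrt(0) = 0)
S(P, H) = -7 (S(P, H) = -1/4*28 = -7)
S(R*5, 2)*(0*(-1)) = -0*(-1) = -7*0 = 0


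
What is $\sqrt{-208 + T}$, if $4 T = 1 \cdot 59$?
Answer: $\frac{i \sqrt{773}}{2} \approx 13.901 i$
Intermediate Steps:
$T = \frac{59}{4}$ ($T = \frac{1 \cdot 59}{4} = \frac{1}{4} \cdot 59 = \frac{59}{4} \approx 14.75$)
$\sqrt{-208 + T} = \sqrt{-208 + \frac{59}{4}} = \sqrt{- \frac{773}{4}} = \frac{i \sqrt{773}}{2}$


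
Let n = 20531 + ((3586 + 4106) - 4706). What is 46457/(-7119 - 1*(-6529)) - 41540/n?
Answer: -16672207/207090 ≈ -80.507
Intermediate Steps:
n = 23517 (n = 20531 + (7692 - 4706) = 20531 + 2986 = 23517)
46457/(-7119 - 1*(-6529)) - 41540/n = 46457/(-7119 - 1*(-6529)) - 41540/23517 = 46457/(-7119 + 6529) - 41540*1/23517 = 46457/(-590) - 620/351 = 46457*(-1/590) - 620/351 = -46457/590 - 620/351 = -16672207/207090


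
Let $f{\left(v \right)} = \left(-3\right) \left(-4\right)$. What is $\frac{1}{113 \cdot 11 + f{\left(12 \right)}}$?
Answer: $\frac{1}{1255} \approx 0.00079681$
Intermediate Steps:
$f{\left(v \right)} = 12$
$\frac{1}{113 \cdot 11 + f{\left(12 \right)}} = \frac{1}{113 \cdot 11 + 12} = \frac{1}{1243 + 12} = \frac{1}{1255}$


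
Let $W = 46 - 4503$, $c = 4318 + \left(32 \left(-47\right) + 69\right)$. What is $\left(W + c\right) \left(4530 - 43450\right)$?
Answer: $61260080$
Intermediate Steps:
$c = 2883$ ($c = 4318 + \left(-1504 + 69\right) = 4318 - 1435 = 2883$)
$W = -4457$ ($W = 46 - 4503 = -4457$)
$\left(W + c\right) \left(4530 - 43450\right) = \left(-4457 + 2883\right) \left(4530 - 43450\right) = \left(-1574\right) \left(-38920\right) = 61260080$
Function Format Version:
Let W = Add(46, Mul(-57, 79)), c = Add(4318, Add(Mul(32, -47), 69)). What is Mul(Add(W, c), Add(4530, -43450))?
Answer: 61260080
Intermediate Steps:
c = 2883 (c = Add(4318, Add(-1504, 69)) = Add(4318, -1435) = 2883)
W = -4457 (W = Add(46, -4503) = -4457)
Mul(Add(W, c), Add(4530, -43450)) = Mul(Add(-4457, 2883), Add(4530, -43450)) = Mul(-1574, -38920) = 61260080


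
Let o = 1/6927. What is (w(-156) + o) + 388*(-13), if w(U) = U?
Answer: -36020399/6927 ≈ -5200.0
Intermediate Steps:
o = 1/6927 ≈ 0.00014436
(w(-156) + o) + 388*(-13) = (-156 + 1/6927) + 388*(-13) = -1080611/6927 - 5044 = -36020399/6927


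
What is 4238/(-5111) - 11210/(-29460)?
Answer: -6755717/15057006 ≈ -0.44868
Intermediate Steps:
4238/(-5111) - 11210/(-29460) = 4238*(-1/5111) - 11210*(-1/29460) = -4238/5111 + 1121/2946 = -6755717/15057006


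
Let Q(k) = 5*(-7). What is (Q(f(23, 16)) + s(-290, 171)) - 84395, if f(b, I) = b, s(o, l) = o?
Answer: -84720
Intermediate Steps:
Q(k) = -35
(Q(f(23, 16)) + s(-290, 171)) - 84395 = (-35 - 290) - 84395 = -325 - 84395 = -84720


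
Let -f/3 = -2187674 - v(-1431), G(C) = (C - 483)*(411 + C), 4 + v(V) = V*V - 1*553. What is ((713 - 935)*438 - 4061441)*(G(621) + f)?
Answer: -53426731352850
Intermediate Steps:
v(V) = -557 + V² (v(V) = -4 + (V*V - 1*553) = -4 + (V² - 553) = -4 + (-553 + V²) = -557 + V²)
G(C) = (-483 + C)*(411 + C)
f = 12704634 (f = -3*(-2187674 - (-557 + (-1431)²)) = -3*(-2187674 - (-557 + 2047761)) = -3*(-2187674 - 1*2047204) = -3*(-2187674 - 2047204) = -3*(-4234878) = 12704634)
((713 - 935)*438 - 4061441)*(G(621) + f) = ((713 - 935)*438 - 4061441)*((-198513 + 621² - 72*621) + 12704634) = (-222*438 - 4061441)*((-198513 + 385641 - 44712) + 12704634) = (-97236 - 4061441)*(142416 + 12704634) = -4158677*12847050 = -53426731352850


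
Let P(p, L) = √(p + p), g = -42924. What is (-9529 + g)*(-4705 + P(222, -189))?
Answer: 246791365 - 104906*√111 ≈ 2.4569e+8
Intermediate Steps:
P(p, L) = √2*√p (P(p, L) = √(2*p) = √2*√p)
(-9529 + g)*(-4705 + P(222, -189)) = (-9529 - 42924)*(-4705 + √2*√222) = -52453*(-4705 + 2*√111) = 246791365 - 104906*√111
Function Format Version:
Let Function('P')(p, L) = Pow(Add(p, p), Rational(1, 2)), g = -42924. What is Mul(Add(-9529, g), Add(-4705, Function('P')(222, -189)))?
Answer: Add(246791365, Mul(-104906, Pow(111, Rational(1, 2)))) ≈ 2.4569e+8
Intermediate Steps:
Function('P')(p, L) = Mul(Pow(2, Rational(1, 2)), Pow(p, Rational(1, 2))) (Function('P')(p, L) = Pow(Mul(2, p), Rational(1, 2)) = Mul(Pow(2, Rational(1, 2)), Pow(p, Rational(1, 2))))
Mul(Add(-9529, g), Add(-4705, Function('P')(222, -189))) = Mul(Add(-9529, -42924), Add(-4705, Mul(Pow(2, Rational(1, 2)), Pow(222, Rational(1, 2))))) = Mul(-52453, Add(-4705, Mul(2, Pow(111, Rational(1, 2))))) = Add(246791365, Mul(-104906, Pow(111, Rational(1, 2))))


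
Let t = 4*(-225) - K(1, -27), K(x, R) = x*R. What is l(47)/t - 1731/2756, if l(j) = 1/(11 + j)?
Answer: -43825105/69773652 ≈ -0.62810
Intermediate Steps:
K(x, R) = R*x
t = -873 (t = 4*(-225) - (-27) = -900 - 1*(-27) = -900 + 27 = -873)
l(47)/t - 1731/2756 = 1/((11 + 47)*(-873)) - 1731/2756 = -1/873/58 - 1731*1/2756 = (1/58)*(-1/873) - 1731/2756 = -1/50634 - 1731/2756 = -43825105/69773652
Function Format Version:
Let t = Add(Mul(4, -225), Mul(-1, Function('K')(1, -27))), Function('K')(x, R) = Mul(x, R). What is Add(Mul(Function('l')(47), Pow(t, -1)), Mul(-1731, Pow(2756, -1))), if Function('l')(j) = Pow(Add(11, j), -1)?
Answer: Rational(-43825105, 69773652) ≈ -0.62810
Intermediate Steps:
Function('K')(x, R) = Mul(R, x)
t = -873 (t = Add(Mul(4, -225), Mul(-1, Mul(-27, 1))) = Add(-900, Mul(-1, -27)) = Add(-900, 27) = -873)
Add(Mul(Function('l')(47), Pow(t, -1)), Mul(-1731, Pow(2756, -1))) = Add(Mul(Pow(Add(11, 47), -1), Pow(-873, -1)), Mul(-1731, Pow(2756, -1))) = Add(Mul(Pow(58, -1), Rational(-1, 873)), Mul(-1731, Rational(1, 2756))) = Add(Mul(Rational(1, 58), Rational(-1, 873)), Rational(-1731, 2756)) = Add(Rational(-1, 50634), Rational(-1731, 2756)) = Rational(-43825105, 69773652)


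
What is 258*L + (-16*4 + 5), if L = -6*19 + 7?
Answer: -27665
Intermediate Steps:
L = -107 (L = -114 + 7 = -107)
258*L + (-16*4 + 5) = 258*(-107) + (-16*4 + 5) = -27606 + (-64 + 5) = -27606 - 59 = -27665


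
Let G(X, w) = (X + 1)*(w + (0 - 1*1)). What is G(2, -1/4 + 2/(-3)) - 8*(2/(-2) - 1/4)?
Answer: 17/4 ≈ 4.2500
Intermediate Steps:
G(X, w) = (1 + X)*(-1 + w) (G(X, w) = (1 + X)*(w + (0 - 1)) = (1 + X)*(w - 1) = (1 + X)*(-1 + w))
G(2, -1/4 + 2/(-3)) - 8*(2/(-2) - 1/4) = (-1 + (-1/4 + 2/(-3)) - 1*2 + 2*(-1/4 + 2/(-3))) - 8*(2/(-2) - 1/4) = (-1 + (-1*1/4 + 2*(-1/3)) - 2 + 2*(-1*1/4 + 2*(-1/3))) - 8*(2*(-1/2) - 1*1/4) = (-1 + (-1/4 - 2/3) - 2 + 2*(-1/4 - 2/3)) - 8*(-1 - 1/4) = (-1 - 11/12 - 2 + 2*(-11/12)) - 8*(-5/4) = (-1 - 11/12 - 2 - 11/6) + 10 = -23/4 + 10 = 17/4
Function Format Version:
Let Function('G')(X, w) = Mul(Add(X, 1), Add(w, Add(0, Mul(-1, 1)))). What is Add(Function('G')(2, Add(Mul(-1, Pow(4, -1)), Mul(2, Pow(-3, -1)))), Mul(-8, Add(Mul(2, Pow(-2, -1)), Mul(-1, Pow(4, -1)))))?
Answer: Rational(17, 4) ≈ 4.2500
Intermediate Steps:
Function('G')(X, w) = Mul(Add(1, X), Add(-1, w)) (Function('G')(X, w) = Mul(Add(1, X), Add(w, Add(0, -1))) = Mul(Add(1, X), Add(w, -1)) = Mul(Add(1, X), Add(-1, w)))
Add(Function('G')(2, Add(Mul(-1, Pow(4, -1)), Mul(2, Pow(-3, -1)))), Mul(-8, Add(Mul(2, Pow(-2, -1)), Mul(-1, Pow(4, -1))))) = Add(Add(-1, Add(Mul(-1, Pow(4, -1)), Mul(2, Pow(-3, -1))), Mul(-1, 2), Mul(2, Add(Mul(-1, Pow(4, -1)), Mul(2, Pow(-3, -1))))), Mul(-8, Add(Mul(2, Pow(-2, -1)), Mul(-1, Pow(4, -1))))) = Add(Add(-1, Add(Mul(-1, Rational(1, 4)), Mul(2, Rational(-1, 3))), -2, Mul(2, Add(Mul(-1, Rational(1, 4)), Mul(2, Rational(-1, 3))))), Mul(-8, Add(Mul(2, Rational(-1, 2)), Mul(-1, Rational(1, 4))))) = Add(Add(-1, Add(Rational(-1, 4), Rational(-2, 3)), -2, Mul(2, Add(Rational(-1, 4), Rational(-2, 3)))), Mul(-8, Add(-1, Rational(-1, 4)))) = Add(Add(-1, Rational(-11, 12), -2, Mul(2, Rational(-11, 12))), Mul(-8, Rational(-5, 4))) = Add(Add(-1, Rational(-11, 12), -2, Rational(-11, 6)), 10) = Add(Rational(-23, 4), 10) = Rational(17, 4)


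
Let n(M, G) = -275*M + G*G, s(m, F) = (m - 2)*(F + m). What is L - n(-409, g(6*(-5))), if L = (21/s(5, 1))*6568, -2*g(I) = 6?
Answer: -314464/3 ≈ -1.0482e+5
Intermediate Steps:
s(m, F) = (-2 + m)*(F + m)
g(I) = -3 (g(I) = -½*6 = -3)
L = 22988/3 (L = (21/(5² - 2*1 - 2*5 + 1*5))*6568 = (21/(25 - 2 - 10 + 5))*6568 = (21/18)*6568 = (21*(1/18))*6568 = (7/6)*6568 = 22988/3 ≈ 7662.7)
n(M, G) = G² - 275*M (n(M, G) = -275*M + G² = G² - 275*M)
L - n(-409, g(6*(-5))) = 22988/3 - ((-3)² - 275*(-409)) = 22988/3 - (9 + 112475) = 22988/3 - 1*112484 = 22988/3 - 112484 = -314464/3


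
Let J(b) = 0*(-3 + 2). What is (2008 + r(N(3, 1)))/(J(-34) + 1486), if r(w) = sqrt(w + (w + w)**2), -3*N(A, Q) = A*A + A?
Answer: 1004/743 + sqrt(15)/743 ≈ 1.3565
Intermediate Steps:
J(b) = 0 (J(b) = 0*(-1) = 0)
N(A, Q) = -A/3 - A**2/3 (N(A, Q) = -(A*A + A)/3 = -(A**2 + A)/3 = -(A + A**2)/3 = -A/3 - A**2/3)
r(w) = sqrt(w + 4*w**2) (r(w) = sqrt(w + (2*w)**2) = sqrt(w + 4*w**2))
(2008 + r(N(3, 1)))/(J(-34) + 1486) = (2008 + sqrt((-1/3*3*(1 + 3))*(1 + 4*(-1/3*3*(1 + 3)))))/(0 + 1486) = (2008 + sqrt((-1/3*3*4)*(1 + 4*(-1/3*3*4))))/1486 = (2008 + sqrt(-4*(1 + 4*(-4))))*(1/1486) = (2008 + sqrt(-4*(1 - 16)))*(1/1486) = (2008 + sqrt(-4*(-15)))*(1/1486) = (2008 + sqrt(60))*(1/1486) = (2008 + 2*sqrt(15))*(1/1486) = 1004/743 + sqrt(15)/743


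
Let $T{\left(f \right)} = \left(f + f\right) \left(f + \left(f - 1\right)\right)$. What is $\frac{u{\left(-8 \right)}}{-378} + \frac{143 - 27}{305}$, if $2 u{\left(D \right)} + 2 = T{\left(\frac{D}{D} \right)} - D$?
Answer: $\frac{21314}{57645} \approx 0.36975$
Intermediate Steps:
$T{\left(f \right)} = 2 f \left(-1 + 2 f\right)$ ($T{\left(f \right)} = 2 f \left(f + \left(f - 1\right)\right) = 2 f \left(f + \left(-1 + f\right)\right) = 2 f \left(-1 + 2 f\right)$)
$u{\left(D \right)} = - \frac{D}{2}$ ($u{\left(D \right)} = -1 + \frac{2 \frac{D}{D} \left(-1 + 2 \frac{D}{D}\right) - D}{2} = -1 + \frac{2 \cdot 1 \left(-1 + 2 \cdot 1\right) - D}{2} = -1 + \frac{2 \cdot 1 \left(-1 + 2\right) - D}{2} = -1 + \frac{2 \cdot 1 \cdot 1 - D}{2} = -1 + \frac{2 - D}{2} = -1 - \left(-1 + \frac{D}{2}\right) = - \frac{D}{2}$)
$\frac{u{\left(-8 \right)}}{-378} + \frac{143 - 27}{305} = \frac{\left(- \frac{1}{2}\right) \left(-8\right)}{-378} + \frac{143 - 27}{305} = 4 \left(- \frac{1}{378}\right) + 116 \cdot \frac{1}{305} = - \frac{2}{189} + \frac{116}{305} = \frac{21314}{57645}$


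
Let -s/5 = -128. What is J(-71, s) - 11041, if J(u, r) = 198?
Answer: -10843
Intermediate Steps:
s = 640 (s = -5*(-128) = 640)
J(-71, s) - 11041 = 198 - 11041 = -10843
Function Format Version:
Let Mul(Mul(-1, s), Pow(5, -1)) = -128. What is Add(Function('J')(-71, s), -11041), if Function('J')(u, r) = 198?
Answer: -10843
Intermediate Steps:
s = 640 (s = Mul(-5, -128) = 640)
Add(Function('J')(-71, s), -11041) = Add(198, -11041) = -10843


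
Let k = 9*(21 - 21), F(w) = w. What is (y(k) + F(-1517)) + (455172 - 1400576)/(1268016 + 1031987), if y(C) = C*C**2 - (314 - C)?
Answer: -4212250897/2300003 ≈ -1831.4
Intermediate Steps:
k = 0 (k = 9*0 = 0)
y(C) = -314 + C + C**3 (y(C) = C**3 + (-314 + C) = -314 + C + C**3)
(y(k) + F(-1517)) + (455172 - 1400576)/(1268016 + 1031987) = ((-314 + 0 + 0**3) - 1517) + (455172 - 1400576)/(1268016 + 1031987) = ((-314 + 0 + 0) - 1517) - 945404/2300003 = (-314 - 1517) - 945404*1/2300003 = -1831 - 945404/2300003 = -4212250897/2300003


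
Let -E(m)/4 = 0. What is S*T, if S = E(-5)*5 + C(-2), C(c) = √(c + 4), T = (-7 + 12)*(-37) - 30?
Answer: -215*√2 ≈ -304.06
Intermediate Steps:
T = -215 (T = 5*(-37) - 30 = -185 - 30 = -215)
E(m) = 0 (E(m) = -4*0 = 0)
C(c) = √(4 + c)
S = √2 (S = 0*5 + √(4 - 2) = 0 + √2 = √2 ≈ 1.4142)
S*T = √2*(-215) = -215*√2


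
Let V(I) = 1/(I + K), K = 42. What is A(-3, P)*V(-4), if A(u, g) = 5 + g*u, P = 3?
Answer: -2/19 ≈ -0.10526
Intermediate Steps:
V(I) = 1/(42 + I) (V(I) = 1/(I + 42) = 1/(42 + I))
A(-3, P)*V(-4) = (5 + 3*(-3))/(42 - 4) = (5 - 9)/38 = -4*1/38 = -2/19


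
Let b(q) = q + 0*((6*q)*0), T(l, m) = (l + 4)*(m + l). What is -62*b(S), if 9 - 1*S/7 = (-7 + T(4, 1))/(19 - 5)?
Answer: -2883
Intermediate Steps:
T(l, m) = (4 + l)*(l + m)
S = 93/2 (S = 63 - 7*(-7 + (4² + 4*4 + 4*1 + 4*1))/(19 - 5) = 63 - 7*(-7 + (16 + 16 + 4 + 4))/14 = 63 - 7*(-7 + 40)/14 = 63 - 231/14 = 63 - 7*33/14 = 63 - 33/2 = 93/2 ≈ 46.500)
b(q) = q (b(q) = q + 0*0 = q + 0 = q)
-62*b(S) = -62*93/2 = -2883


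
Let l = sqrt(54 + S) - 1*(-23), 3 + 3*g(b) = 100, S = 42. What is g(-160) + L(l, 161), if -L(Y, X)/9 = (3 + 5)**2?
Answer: -1631/3 ≈ -543.67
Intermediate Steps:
g(b) = 97/3 (g(b) = -1 + (1/3)*100 = -1 + 100/3 = 97/3)
l = 23 + 4*sqrt(6) (l = sqrt(54 + 42) - 1*(-23) = sqrt(96) + 23 = 4*sqrt(6) + 23 = 23 + 4*sqrt(6) ≈ 32.798)
L(Y, X) = -576 (L(Y, X) = -9*(3 + 5)**2 = -9*8**2 = -9*64 = -576)
g(-160) + L(l, 161) = 97/3 - 576 = -1631/3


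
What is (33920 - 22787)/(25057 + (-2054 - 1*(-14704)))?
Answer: 3711/12569 ≈ 0.29525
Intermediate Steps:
(33920 - 22787)/(25057 + (-2054 - 1*(-14704))) = 11133/(25057 + (-2054 + 14704)) = 11133/(25057 + 12650) = 11133/37707 = 11133*(1/37707) = 3711/12569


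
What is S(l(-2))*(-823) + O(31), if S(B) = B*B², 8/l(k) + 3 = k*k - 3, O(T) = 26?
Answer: 52698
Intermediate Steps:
l(k) = 8/(-6 + k²) (l(k) = 8/(-3 + (k*k - 3)) = 8/(-3 + (k² - 3)) = 8/(-3 + (-3 + k²)) = 8/(-6 + k²))
S(B) = B³
S(l(-2))*(-823) + O(31) = (8/(-6 + (-2)²))³*(-823) + 26 = (8/(-6 + 4))³*(-823) + 26 = (8/(-2))³*(-823) + 26 = (8*(-½))³*(-823) + 26 = (-4)³*(-823) + 26 = -64*(-823) + 26 = 52672 + 26 = 52698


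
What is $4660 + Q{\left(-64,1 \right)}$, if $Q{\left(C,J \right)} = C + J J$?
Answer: $4597$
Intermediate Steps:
$Q{\left(C,J \right)} = C + J^{2}$
$4660 + Q{\left(-64,1 \right)} = 4660 - \left(64 - 1^{2}\right) = 4660 + \left(-64 + 1\right) = 4660 - 63 = 4597$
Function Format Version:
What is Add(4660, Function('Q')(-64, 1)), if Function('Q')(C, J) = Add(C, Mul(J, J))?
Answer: 4597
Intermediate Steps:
Function('Q')(C, J) = Add(C, Pow(J, 2))
Add(4660, Function('Q')(-64, 1)) = Add(4660, Add(-64, Pow(1, 2))) = Add(4660, Add(-64, 1)) = Add(4660, -63) = 4597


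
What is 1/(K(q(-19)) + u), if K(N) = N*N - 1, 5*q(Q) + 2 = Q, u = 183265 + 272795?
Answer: 25/11401916 ≈ 2.1926e-6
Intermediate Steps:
u = 456060
q(Q) = -⅖ + Q/5
K(N) = -1 + N² (K(N) = N² - 1 = -1 + N²)
1/(K(q(-19)) + u) = 1/((-1 + (-⅖ + (⅕)*(-19))²) + 456060) = 1/((-1 + (-⅖ - 19/5)²) + 456060) = 1/((-1 + (-21/5)²) + 456060) = 1/((-1 + 441/25) + 456060) = 1/(416/25 + 456060) = 1/(11401916/25) = 25/11401916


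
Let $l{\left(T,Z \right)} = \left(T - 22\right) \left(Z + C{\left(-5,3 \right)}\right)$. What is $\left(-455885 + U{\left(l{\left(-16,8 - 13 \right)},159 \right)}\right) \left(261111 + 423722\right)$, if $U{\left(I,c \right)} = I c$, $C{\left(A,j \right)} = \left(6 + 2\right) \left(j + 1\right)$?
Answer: $-423924638827$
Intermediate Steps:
$C{\left(A,j \right)} = 8 + 8 j$ ($C{\left(A,j \right)} = 8 \left(1 + j\right) = 8 + 8 j$)
$l{\left(T,Z \right)} = \left(-22 + T\right) \left(32 + Z\right)$ ($l{\left(T,Z \right)} = \left(T - 22\right) \left(Z + \left(8 + 8 \cdot 3\right)\right) = \left(-22 + T\right) \left(Z + \left(8 + 24\right)\right) = \left(-22 + T\right) \left(Z + 32\right) = \left(-22 + T\right) \left(32 + Z\right)$)
$\left(-455885 + U{\left(l{\left(-16,8 - 13 \right)},159 \right)}\right) \left(261111 + 423722\right) = \left(-455885 + \left(-704 - 22 \left(8 - 13\right) + 32 \left(-16\right) - 16 \left(8 - 13\right)\right) 159\right) \left(261111 + 423722\right) = \left(-455885 + \left(-704 - -110 - 512 - -80\right) 159\right) 684833 = \left(-455885 + \left(-704 + 110 - 512 + 80\right) 159\right) 684833 = \left(-455885 - 163134\right) 684833 = \left(-619019\right) 684833 = -423924638827$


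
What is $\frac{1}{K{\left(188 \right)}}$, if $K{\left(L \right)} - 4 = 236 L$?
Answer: $\frac{1}{44372} \approx 2.2537 \cdot 10^{-5}$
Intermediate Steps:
$K{\left(L \right)} = 4 + 236 L$
$\frac{1}{K{\left(188 \right)}} = \frac{1}{4 + 236 \cdot 188} = \frac{1}{4 + 44368} = \frac{1}{44372}$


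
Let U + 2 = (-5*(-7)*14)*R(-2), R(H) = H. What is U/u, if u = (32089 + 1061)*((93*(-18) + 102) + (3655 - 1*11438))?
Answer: 491/155059125 ≈ 3.1665e-6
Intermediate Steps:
U = -982 (U = -2 + (-5*(-7)*14)*(-2) = -2 + (35*14)*(-2) = -2 + 490*(-2) = -2 - 980 = -982)
u = -310118250 (u = 33150*((-1674 + 102) + (3655 - 11438)) = 33150*(-1572 - 7783) = 33150*(-9355) = -310118250)
U/u = -982/(-310118250) = -982*(-1/310118250) = 491/155059125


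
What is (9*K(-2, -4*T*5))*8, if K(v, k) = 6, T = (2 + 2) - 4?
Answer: 432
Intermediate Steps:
T = 0 (T = 4 - 4 = 0)
(9*K(-2, -4*T*5))*8 = (9*6)*8 = 54*8 = 432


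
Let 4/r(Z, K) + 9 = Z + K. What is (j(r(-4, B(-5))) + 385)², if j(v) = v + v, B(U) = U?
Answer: 11978521/81 ≈ 1.4788e+5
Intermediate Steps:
r(Z, K) = 4/(-9 + K + Z) (r(Z, K) = 4/(-9 + (Z + K)) = 4/(-9 + (K + Z)) = 4/(-9 + K + Z))
j(v) = 2*v
(j(r(-4, B(-5))) + 385)² = (2*(4/(-9 - 5 - 4)) + 385)² = (2*(4/(-18)) + 385)² = (2*(4*(-1/18)) + 385)² = (2*(-2/9) + 385)² = (-4/9 + 385)² = (3461/9)² = 11978521/81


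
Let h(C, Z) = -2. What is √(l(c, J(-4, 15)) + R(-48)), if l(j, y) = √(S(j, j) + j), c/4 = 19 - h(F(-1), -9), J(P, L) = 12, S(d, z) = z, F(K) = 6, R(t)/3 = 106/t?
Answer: √(-106 + 32*√42)/4 ≈ 2.5172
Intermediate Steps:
R(t) = 318/t (R(t) = 3*(106/t) = 318/t)
c = 84 (c = 4*(19 - 1*(-2)) = 4*(19 + 2) = 4*21 = 84)
l(j, y) = √2*√j (l(j, y) = √(j + j) = √(2*j) = √2*√j)
√(l(c, J(-4, 15)) + R(-48)) = √(√2*√84 + 318/(-48)) = √(√2*(2*√21) + 318*(-1/48)) = √(2*√42 - 53/8) = √(-53/8 + 2*√42)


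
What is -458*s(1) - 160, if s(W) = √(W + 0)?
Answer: -618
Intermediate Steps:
s(W) = √W
-458*s(1) - 160 = -458*√1 - 160 = -458*1 - 160 = -458 - 160 = -618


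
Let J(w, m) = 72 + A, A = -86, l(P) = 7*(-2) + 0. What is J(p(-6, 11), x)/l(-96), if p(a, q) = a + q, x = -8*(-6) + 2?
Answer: 1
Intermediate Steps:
l(P) = -14 (l(P) = -14 + 0 = -14)
x = 50 (x = 48 + 2 = 50)
J(w, m) = -14 (J(w, m) = 72 - 86 = -14)
J(p(-6, 11), x)/l(-96) = -14/(-14) = -14*(-1/14) = 1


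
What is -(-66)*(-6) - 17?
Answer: -413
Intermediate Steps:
-(-66)*(-6) - 17 = -33*12 - 17 = -396 - 17 = -413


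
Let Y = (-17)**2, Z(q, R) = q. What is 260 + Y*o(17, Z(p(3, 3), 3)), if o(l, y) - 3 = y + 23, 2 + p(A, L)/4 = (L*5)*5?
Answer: 92162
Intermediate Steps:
p(A, L) = -8 + 100*L (p(A, L) = -8 + 4*((L*5)*5) = -8 + 4*((5*L)*5) = -8 + 4*(25*L) = -8 + 100*L)
o(l, y) = 26 + y (o(l, y) = 3 + (y + 23) = 3 + (23 + y) = 26 + y)
Y = 289
260 + Y*o(17, Z(p(3, 3), 3)) = 260 + 289*(26 + (-8 + 100*3)) = 260 + 289*(26 + (-8 + 300)) = 260 + 289*(26 + 292) = 260 + 289*318 = 260 + 91902 = 92162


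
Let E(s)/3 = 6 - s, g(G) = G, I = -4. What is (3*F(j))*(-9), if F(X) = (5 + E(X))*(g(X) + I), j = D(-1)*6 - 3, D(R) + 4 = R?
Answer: 121878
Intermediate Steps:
D(R) = -4 + R
E(s) = 18 - 3*s (E(s) = 3*(6 - s) = 18 - 3*s)
j = -33 (j = (-4 - 1)*6 - 3 = -5*6 - 3 = -30 - 3 = -33)
F(X) = (-4 + X)*(23 - 3*X) (F(X) = (5 + (18 - 3*X))*(X - 4) = (23 - 3*X)*(-4 + X) = (-4 + X)*(23 - 3*X))
(3*F(j))*(-9) = (3*(-92 - 3*(-33)² + 35*(-33)))*(-9) = (3*(-92 - 3*1089 - 1155))*(-9) = (3*(-92 - 3267 - 1155))*(-9) = (3*(-4514))*(-9) = -13542*(-9) = 121878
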